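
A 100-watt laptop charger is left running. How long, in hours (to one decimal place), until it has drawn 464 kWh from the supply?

Hours = 464 kWh ÷ 0.1 kW = 4640.0 h

4640.0 h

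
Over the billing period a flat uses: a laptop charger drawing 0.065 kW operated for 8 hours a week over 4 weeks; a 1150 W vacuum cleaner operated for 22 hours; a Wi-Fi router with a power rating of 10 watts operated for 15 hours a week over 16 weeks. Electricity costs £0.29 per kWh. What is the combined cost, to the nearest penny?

£8.64

laptop charger: Runtime = 8 h/week × 4 weeks = 32 h
laptop charger: 0.065 kW × 32 h = 2.08 kWh
vacuum cleaner: 1.15 kW × 22 h = 25.3 kWh
Wi-Fi router: Runtime = 15 h/week × 16 weeks = 240 h
Wi-Fi router: 0.01 kW × 240 h = 2.4 kWh
Total energy = 29.78 kWh
Cost = 29.78 × £0.29 = £8.64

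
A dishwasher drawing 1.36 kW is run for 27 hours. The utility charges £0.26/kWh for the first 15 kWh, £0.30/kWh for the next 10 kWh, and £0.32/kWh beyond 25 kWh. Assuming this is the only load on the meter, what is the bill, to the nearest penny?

£10.65

Energy = 1.36 kW × 27 h = 36.72 kWh
Tier 1 (0–15 kWh): 15 × £0.26 = £3.9
Tier 2 (15–25 kWh): 10 × £0.30 = £3
Above 25 kWh: 11.72 × £0.32 = £3.7504
Bill = £10.65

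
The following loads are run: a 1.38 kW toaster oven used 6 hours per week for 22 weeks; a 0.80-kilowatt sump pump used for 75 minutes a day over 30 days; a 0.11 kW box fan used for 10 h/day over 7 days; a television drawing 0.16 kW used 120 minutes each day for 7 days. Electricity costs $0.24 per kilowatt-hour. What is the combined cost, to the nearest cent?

toaster oven: Runtime = 6 h/week × 22 weeks = 132 h
toaster oven: 1.38 kW × 132 h = 182.16 kWh
sump pump: Runtime = 75 min × 30 = 2250 min = 37.5 h
sump pump: 0.8 kW × 37.5 h = 30 kWh
box fan: Runtime = 10 h/day × 7 days = 70 h
box fan: 0.11 kW × 70 h = 7.7 kWh
television: Runtime = 120 min × 7 = 840 min = 14 h
television: 0.16 kW × 14 h = 2.24 kWh
Total energy = 222.1 kWh
Cost = 222.1 × $0.24 = $53.30

$53.30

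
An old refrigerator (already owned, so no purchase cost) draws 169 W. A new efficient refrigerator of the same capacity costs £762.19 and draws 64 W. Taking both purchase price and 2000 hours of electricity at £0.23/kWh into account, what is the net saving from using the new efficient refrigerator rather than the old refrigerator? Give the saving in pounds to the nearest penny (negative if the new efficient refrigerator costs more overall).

-£713.89

old refrigerator: £0.00 + (169/1000) kW × 2000 h × £0.23 = £0.00 + £77.74 = £77.74
new efficient refrigerator: £762.19 + (64/1000) kW × 2000 h × £0.23 = £762.19 + £29.44 = £791.63
Saving = £77.74 − £791.63 = −£713.89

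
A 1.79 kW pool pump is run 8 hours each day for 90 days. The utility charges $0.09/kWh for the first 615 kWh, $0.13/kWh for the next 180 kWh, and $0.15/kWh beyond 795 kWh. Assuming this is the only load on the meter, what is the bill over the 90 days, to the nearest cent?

$152.82

Runtime = 8 h/day × 90 days = 720 h
Energy = 1.79 kW × 720 h = 1288.8 kWh
Tier 1 (0–615 kWh): 615 × $0.09 = $55.35
Tier 2 (615–795 kWh): 180 × $0.13 = $23.4
Above 795 kWh: 493.8 × $0.15 = $74.07
Bill = $152.82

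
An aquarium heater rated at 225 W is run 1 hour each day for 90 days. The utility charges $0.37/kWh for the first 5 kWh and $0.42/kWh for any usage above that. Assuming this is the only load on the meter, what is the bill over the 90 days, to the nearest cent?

$8.26

Runtime = 1 h/day × 90 days = 90 h
Energy = 0.225 kW × 90 h = 20.25 kWh
Tier 1 (0–5 kWh): 5 × $0.37 = $1.85
Above 5 kWh: 15.25 × $0.42 = $6.405
Bill = $8.26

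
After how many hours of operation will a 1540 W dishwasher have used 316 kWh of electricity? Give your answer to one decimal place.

Hours = 316 kWh ÷ 1.54 kW = 205.2 h

205.2 h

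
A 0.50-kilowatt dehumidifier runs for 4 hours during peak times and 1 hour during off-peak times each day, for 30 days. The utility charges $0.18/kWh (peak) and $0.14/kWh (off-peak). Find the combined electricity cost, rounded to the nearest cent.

$12.90

Peak energy = 0.5 kW × 4 h × 30 = 60 kWh
Off-peak energy = 0.5 kW × 1 h × 30 = 15 kWh
Cost = 60 × $0.18 + 15 × $0.14 = $10.8 + $2.1 = $12.90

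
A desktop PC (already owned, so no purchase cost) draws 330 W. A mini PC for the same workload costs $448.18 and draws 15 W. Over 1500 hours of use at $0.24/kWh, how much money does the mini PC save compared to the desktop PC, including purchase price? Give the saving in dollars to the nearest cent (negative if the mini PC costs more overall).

-$334.78

desktop PC: $0.00 + (330/1000) kW × 1500 h × $0.24 = $0.00 + $118.8 = $118.8
mini PC: $448.18 + (15/1000) kW × 1500 h × $0.24 = $448.18 + $5.4 = $453.58
Saving = $118.8 − $453.58 = −$334.78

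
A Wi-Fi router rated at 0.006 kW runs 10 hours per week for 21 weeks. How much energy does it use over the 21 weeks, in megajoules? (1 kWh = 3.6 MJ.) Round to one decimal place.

Runtime = 10 h/week × 21 weeks = 210 h
Energy = 0.006 kW × 210 h = 1.26 kWh
= 1.26 × 3.6 MJ = 4.5 MJ

4.5 MJ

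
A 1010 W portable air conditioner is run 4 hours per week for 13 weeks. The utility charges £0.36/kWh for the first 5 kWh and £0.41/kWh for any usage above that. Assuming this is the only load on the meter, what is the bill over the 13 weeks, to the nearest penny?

Runtime = 4 h/week × 13 weeks = 52 h
Energy = 1.01 kW × 52 h = 52.52 kWh
Tier 1 (0–5 kWh): 5 × £0.36 = £1.8
Above 5 kWh: 47.52 × £0.41 = £19.4832
Bill = £21.28

£21.28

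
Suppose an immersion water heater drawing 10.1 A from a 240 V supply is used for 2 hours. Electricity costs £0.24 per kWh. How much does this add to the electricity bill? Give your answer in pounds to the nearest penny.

Power = 10.1 A × 240 V = 2424 W = 2.424 kW
Energy = 2.424 kW × 2 h = 4.848 kWh
Cost = 4.848 kWh × £0.24/kWh = £1.16

£1.16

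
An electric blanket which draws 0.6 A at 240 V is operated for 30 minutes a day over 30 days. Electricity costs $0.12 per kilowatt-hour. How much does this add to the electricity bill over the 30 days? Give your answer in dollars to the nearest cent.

$0.26

Power = 0.6 A × 240 V = 144 W = 0.144 kW
Runtime = 30 min × 30 = 900 min = 15 h
Energy = 0.144 kW × 15 h = 2.16 kWh
Cost = 2.16 kWh × $0.12/kWh = $0.26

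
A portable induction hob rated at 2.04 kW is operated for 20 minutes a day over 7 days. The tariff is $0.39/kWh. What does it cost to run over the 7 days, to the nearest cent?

$1.86

Runtime = 20 min × 7 = 140 min = 2.333333… h
Energy = 2.04 kW × 2.333333… h = 4.76 kWh
Cost = 4.76 kWh × $0.39/kWh = $1.86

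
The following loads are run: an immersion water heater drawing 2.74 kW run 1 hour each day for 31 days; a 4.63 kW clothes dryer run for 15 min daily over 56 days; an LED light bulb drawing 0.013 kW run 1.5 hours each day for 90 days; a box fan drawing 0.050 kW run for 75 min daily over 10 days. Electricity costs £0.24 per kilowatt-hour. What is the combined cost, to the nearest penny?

£36.51

immersion water heater: Runtime = 1 h/day × 31 days = 31 h
immersion water heater: 2.74 kW × 31 h = 84.94 kWh
clothes dryer: Runtime = 15 min × 56 = 840 min = 14 h
clothes dryer: 4.63 kW × 14 h = 64.82 kWh
LED light bulb: Runtime = 1.5 h/day × 90 days = 135 h
LED light bulb: 0.013 kW × 135 h = 1.755 kWh
box fan: Runtime = 75 min × 10 = 750 min = 12.5 h
box fan: 0.05 kW × 12.5 h = 0.625 kWh
Total energy = 152.14 kWh
Cost = 152.14 × £0.24 = £36.51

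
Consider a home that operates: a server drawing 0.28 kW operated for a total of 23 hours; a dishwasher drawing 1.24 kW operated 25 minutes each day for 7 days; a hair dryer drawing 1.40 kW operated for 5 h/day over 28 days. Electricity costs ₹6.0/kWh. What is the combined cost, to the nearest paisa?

server: 0.28 kW × 23 h = 6.44 kWh
dishwasher: Runtime = 25 min × 7 = 175 min = 2.916666… h
dishwasher: 1.24 kW × 2.916666… h = 3.616666… kWh
hair dryer: Runtime = 5 h/day × 28 days = 140 h
hair dryer: 1.4 kW × 140 h = 196 kWh
Total energy = 206.056666… kWh
Cost = 206.056666… × ₹6.0 = ₹1236.34

₹1236.34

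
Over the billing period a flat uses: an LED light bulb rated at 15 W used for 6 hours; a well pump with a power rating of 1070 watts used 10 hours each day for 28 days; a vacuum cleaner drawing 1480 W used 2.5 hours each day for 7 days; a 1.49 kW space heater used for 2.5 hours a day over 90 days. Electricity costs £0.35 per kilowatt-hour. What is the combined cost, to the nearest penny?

LED light bulb: 0.015 kW × 6 h = 0.09 kWh
well pump: Runtime = 10 h/day × 28 days = 280 h
well pump: 1.07 kW × 280 h = 299.6 kWh
vacuum cleaner: Runtime = 2.5 h/day × 7 days = 17.5 h
vacuum cleaner: 1.48 kW × 17.5 h = 25.9 kWh
space heater: Runtime = 2.5 h/day × 90 days = 225 h
space heater: 1.49 kW × 225 h = 335.25 kWh
Total energy = 660.84 kWh
Cost = 660.84 × £0.35 = £231.29

£231.29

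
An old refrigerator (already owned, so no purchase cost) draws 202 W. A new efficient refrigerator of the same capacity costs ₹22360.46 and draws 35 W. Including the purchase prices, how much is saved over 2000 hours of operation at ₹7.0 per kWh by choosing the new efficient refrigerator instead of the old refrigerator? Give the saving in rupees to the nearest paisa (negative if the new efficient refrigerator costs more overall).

old refrigerator: ₹0.00 + (202/1000) kW × 2000 h × ₹7.0 = ₹0.00 + ₹2828 = ₹2828
new efficient refrigerator: ₹22360.46 + (35/1000) kW × 2000 h × ₹7.0 = ₹22360.46 + ₹490 = ₹22850.46
Saving = ₹2828 − ₹22850.46 = −₹20022.46

-₹20022.46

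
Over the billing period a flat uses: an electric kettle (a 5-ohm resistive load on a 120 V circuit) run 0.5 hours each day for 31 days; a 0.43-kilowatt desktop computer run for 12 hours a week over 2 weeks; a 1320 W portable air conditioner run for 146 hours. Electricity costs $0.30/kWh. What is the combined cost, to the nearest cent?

electric kettle: Power = V²/R = 120²/5 = 2880 W = 2.88 kW
electric kettle: Runtime = 0.5 h/day × 31 days = 15.5 h
electric kettle: 2.88 kW × 15.5 h = 44.64 kWh
desktop computer: Runtime = 12 h/week × 2 weeks = 24 h
desktop computer: 0.43 kW × 24 h = 10.32 kWh
portable air conditioner: 1.32 kW × 146 h = 192.72 kWh
Total energy = 247.68 kWh
Cost = 247.68 × $0.30 = $74.30

$74.30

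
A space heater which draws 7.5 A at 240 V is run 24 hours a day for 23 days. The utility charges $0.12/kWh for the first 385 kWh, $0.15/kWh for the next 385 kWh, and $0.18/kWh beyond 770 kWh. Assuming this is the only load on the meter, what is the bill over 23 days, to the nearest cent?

Power = 7.5 A × 240 V = 1800 W = 1.8 kW
Runtime = 24 h × 23 = 552 h
Energy = 1.8 kW × 552 h = 993.6 kWh
Tier 1 (0–385 kWh): 385 × $0.12 = $46.2
Tier 2 (385–770 kWh): 385 × $0.15 = $57.75
Above 770 kWh: 223.6 × $0.18 = $40.248
Bill = $144.20

$144.20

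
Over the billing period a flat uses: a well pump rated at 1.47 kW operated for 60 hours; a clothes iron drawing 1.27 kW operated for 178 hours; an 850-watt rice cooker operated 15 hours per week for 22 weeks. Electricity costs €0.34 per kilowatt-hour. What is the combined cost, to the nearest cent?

€202.22

well pump: 1.47 kW × 60 h = 88.2 kWh
clothes iron: 1.27 kW × 178 h = 226.06 kWh
rice cooker: Runtime = 15 h/week × 22 weeks = 330 h
rice cooker: 0.85 kW × 330 h = 280.5 kWh
Total energy = 594.76 kWh
Cost = 594.76 × €0.34 = €202.22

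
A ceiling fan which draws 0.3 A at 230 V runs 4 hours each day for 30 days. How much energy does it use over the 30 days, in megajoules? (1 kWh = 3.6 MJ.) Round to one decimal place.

29.8 MJ

Power = 0.3 A × 230 V = 69 W = 0.069 kW
Runtime = 4 h/day × 30 days = 120 h
Energy = 0.069 kW × 120 h = 8.28 kWh
= 8.28 × 3.6 MJ = 29.8 MJ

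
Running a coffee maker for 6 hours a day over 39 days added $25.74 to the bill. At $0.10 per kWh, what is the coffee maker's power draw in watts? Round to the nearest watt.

Energy = $25.74 ÷ $0.10/kWh = 257.4 kWh
Runtime = 6 h/day × 39 days = 234 h
Power = 257.4 kWh ÷ 234 h = 1.1 kW = 1100 W

1100 W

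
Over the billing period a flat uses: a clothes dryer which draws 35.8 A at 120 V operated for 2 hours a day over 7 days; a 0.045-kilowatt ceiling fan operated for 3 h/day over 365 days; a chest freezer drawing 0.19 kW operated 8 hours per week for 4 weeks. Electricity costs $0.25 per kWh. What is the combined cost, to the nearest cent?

clothes dryer: Power = 35.8 A × 120 V = 4296 W = 4.296 kW
clothes dryer: Runtime = 2 h/day × 7 days = 14 h
clothes dryer: 4.296 kW × 14 h = 60.144 kWh
ceiling fan: Runtime = 3 h/day × 365 days = 1095 h
ceiling fan: 0.045 kW × 1095 h = 49.275 kWh
chest freezer: Runtime = 8 h/week × 4 weeks = 32 h
chest freezer: 0.19 kW × 32 h = 6.08 kWh
Total energy = 115.499 kWh
Cost = 115.499 × $0.25 = $28.87

$28.87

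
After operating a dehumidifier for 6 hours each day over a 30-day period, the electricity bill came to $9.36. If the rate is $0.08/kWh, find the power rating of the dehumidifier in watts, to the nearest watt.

650 W

Energy = $9.36 ÷ $0.08/kWh = 117 kWh
Runtime = 6 h/day × 30 days = 180 h
Power = 117 kWh ÷ 180 h = 0.65 kW = 650 W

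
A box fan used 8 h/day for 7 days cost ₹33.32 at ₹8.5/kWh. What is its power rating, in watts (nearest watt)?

70 W

Energy = ₹33.32 ÷ ₹8.5/kWh = 3.92 kWh
Runtime = 8 h/day × 7 days = 56 h
Power = 3.92 kWh ÷ 56 h = 0.07 kW = 70 W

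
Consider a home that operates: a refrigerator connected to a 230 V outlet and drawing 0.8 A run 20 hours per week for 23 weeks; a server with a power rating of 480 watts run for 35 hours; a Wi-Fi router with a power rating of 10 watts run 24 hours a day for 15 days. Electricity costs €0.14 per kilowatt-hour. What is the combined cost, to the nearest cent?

refrigerator: Power = 0.8 A × 230 V = 184 W = 0.184 kW
refrigerator: Runtime = 20 h/week × 23 weeks = 460 h
refrigerator: 0.184 kW × 460 h = 84.64 kWh
server: 0.48 kW × 35 h = 16.8 kWh
Wi-Fi router: Runtime = 24 h × 15 = 360 h
Wi-Fi router: 0.01 kW × 360 h = 3.6 kWh
Total energy = 105.04 kWh
Cost = 105.04 × €0.14 = €14.71

€14.71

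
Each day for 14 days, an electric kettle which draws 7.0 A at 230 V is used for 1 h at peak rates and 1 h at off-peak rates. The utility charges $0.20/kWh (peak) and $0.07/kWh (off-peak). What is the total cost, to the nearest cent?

Power = 7.0 A × 230 V = 1610 W = 1.61 kW
Peak energy = 1.61 kW × 1 h × 14 = 22.54 kWh
Off-peak energy = 1.61 kW × 1 h × 14 = 22.54 kWh
Cost = 22.54 × $0.20 + 22.54 × $0.07 = $4.508 + $1.5778 = $6.09

$6.09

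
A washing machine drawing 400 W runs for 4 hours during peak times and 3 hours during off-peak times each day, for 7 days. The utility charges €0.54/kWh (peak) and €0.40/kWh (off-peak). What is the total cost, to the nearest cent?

€9.41

Peak energy = 0.4 kW × 4 h × 7 = 11.2 kWh
Off-peak energy = 0.4 kW × 3 h × 7 = 8.4 kWh
Cost = 11.2 × €0.54 + 8.4 × €0.40 = €6.048 + €3.36 = €9.41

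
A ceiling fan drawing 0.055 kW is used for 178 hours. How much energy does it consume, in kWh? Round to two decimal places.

Energy = 0.055 kW × 178 h = 9.79 kWh

9.79 kWh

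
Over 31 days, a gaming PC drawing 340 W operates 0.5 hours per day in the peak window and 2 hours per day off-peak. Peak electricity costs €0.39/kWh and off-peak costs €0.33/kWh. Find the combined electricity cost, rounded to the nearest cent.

€9.01

Peak energy = 0.34 kW × 0.5 h × 31 = 5.27 kWh
Off-peak energy = 0.34 kW × 2 h × 31 = 21.08 kWh
Cost = 5.27 × €0.39 + 21.08 × €0.33 = €2.0553 + €6.9564 = €9.01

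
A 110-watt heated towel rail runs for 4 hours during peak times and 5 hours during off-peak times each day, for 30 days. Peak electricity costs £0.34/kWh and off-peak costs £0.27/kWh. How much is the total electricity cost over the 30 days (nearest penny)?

£8.94

Peak energy = 0.11 kW × 4 h × 30 = 13.2 kWh
Off-peak energy = 0.11 kW × 5 h × 30 = 16.5 kWh
Cost = 13.2 × £0.34 + 16.5 × £0.27 = £4.488 + £4.455 = £8.94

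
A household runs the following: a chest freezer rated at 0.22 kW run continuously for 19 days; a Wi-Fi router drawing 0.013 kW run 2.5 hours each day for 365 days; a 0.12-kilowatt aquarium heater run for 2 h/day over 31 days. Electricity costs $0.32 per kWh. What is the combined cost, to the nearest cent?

chest freezer: Runtime = 24 h × 19 = 456 h
chest freezer: 0.22 kW × 456 h = 100.32 kWh
Wi-Fi router: Runtime = 2.5 h/day × 365 days = 912.5 h
Wi-Fi router: 0.013 kW × 912.5 h = 11.8625 kWh
aquarium heater: Runtime = 2 h/day × 31 days = 62 h
aquarium heater: 0.12 kW × 62 h = 7.44 kWh
Total energy = 119.6225 kWh
Cost = 119.6225 × $0.32 = $38.28

$38.28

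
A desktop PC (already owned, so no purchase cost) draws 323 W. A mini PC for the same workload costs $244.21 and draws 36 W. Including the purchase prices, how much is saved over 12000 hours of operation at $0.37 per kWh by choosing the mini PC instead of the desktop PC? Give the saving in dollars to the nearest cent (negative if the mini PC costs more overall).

desktop PC: $0.00 + (323/1000) kW × 12000 h × $0.37 = $0.00 + $1434.12 = $1434.12
mini PC: $244.21 + (36/1000) kW × 12000 h × $0.37 = $244.21 + $159.84 = $404.05
Saving = $1434.12 − $404.05 = $1030.07

$1030.07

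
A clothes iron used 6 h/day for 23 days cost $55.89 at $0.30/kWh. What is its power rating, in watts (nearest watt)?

Energy = $55.89 ÷ $0.30/kWh = 186.3 kWh
Runtime = 6 h/day × 23 days = 138 h
Power = 186.3 kWh ÷ 138 h = 1.35 kW = 1350 W

1350 W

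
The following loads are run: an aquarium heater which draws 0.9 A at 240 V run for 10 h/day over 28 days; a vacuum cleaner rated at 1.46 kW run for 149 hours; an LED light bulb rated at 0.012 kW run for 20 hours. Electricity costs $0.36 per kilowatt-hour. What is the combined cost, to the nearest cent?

$100.17

aquarium heater: Power = 0.9 A × 240 V = 216 W = 0.216 kW
aquarium heater: Runtime = 10 h/day × 28 days = 280 h
aquarium heater: 0.216 kW × 280 h = 60.48 kWh
vacuum cleaner: 1.46 kW × 149 h = 217.54 kWh
LED light bulb: 0.012 kW × 20 h = 0.24 kWh
Total energy = 278.26 kWh
Cost = 278.26 × $0.36 = $100.17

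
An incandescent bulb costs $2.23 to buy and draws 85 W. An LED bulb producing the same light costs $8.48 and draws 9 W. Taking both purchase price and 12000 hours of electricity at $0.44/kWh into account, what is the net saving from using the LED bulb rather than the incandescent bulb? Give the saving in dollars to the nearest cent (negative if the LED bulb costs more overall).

$395.03

incandescent bulb: $2.23 + (85/1000) kW × 12000 h × $0.44 = $2.23 + $448.8 = $451.03
LED bulb: $8.48 + (9/1000) kW × 12000 h × $0.44 = $8.48 + $47.52 = $56
Saving = $451.03 − $56 = $395.03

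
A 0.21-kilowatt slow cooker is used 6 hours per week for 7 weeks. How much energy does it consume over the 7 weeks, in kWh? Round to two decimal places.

8.82 kWh

Runtime = 6 h/week × 7 weeks = 42 h
Energy = 0.21 kW × 42 h = 8.82 kWh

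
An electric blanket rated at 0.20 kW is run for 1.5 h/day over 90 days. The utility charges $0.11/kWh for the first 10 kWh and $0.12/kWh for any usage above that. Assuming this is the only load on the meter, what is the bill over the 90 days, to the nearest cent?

$3.14

Runtime = 1.5 h/day × 90 days = 135 h
Energy = 0.2 kW × 135 h = 27 kWh
Tier 1 (0–10 kWh): 10 × $0.11 = $1.1
Above 10 kWh: 17 × $0.12 = $2.04
Bill = $3.14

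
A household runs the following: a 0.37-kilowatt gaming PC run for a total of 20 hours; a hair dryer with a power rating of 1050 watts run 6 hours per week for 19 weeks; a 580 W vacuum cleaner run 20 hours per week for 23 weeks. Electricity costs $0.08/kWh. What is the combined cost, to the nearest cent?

$31.51

gaming PC: 0.37 kW × 20 h = 7.4 kWh
hair dryer: Runtime = 6 h/week × 19 weeks = 114 h
hair dryer: 1.05 kW × 114 h = 119.7 kWh
vacuum cleaner: Runtime = 20 h/week × 23 weeks = 460 h
vacuum cleaner: 0.58 kW × 460 h = 266.8 kWh
Total energy = 393.9 kWh
Cost = 393.9 × $0.08 = $31.51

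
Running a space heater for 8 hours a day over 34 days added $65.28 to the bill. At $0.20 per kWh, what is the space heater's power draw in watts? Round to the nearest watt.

Energy = $65.28 ÷ $0.20/kWh = 326.4 kWh
Runtime = 8 h/day × 34 days = 272 h
Power = 326.4 kWh ÷ 272 h = 1.2 kW = 1200 W

1200 W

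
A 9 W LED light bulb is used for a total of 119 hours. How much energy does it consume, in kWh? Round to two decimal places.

Energy = 0.009 kW × 119 h = 1.071 kWh ≈ 1.07 kWh

1.07 kWh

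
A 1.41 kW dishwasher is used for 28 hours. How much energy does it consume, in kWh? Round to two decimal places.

Energy = 1.41 kW × 28 h = 39.48 kWh

39.48 kWh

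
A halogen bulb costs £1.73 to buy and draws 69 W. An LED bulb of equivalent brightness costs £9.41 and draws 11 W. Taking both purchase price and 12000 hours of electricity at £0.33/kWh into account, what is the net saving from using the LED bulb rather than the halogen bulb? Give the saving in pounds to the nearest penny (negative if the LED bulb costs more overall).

£222.00

halogen bulb: £1.73 + (69/1000) kW × 12000 h × £0.33 = £1.73 + £273.24 = £274.97
LED bulb: £9.41 + (11/1000) kW × 12000 h × £0.33 = £9.41 + £43.56 = £52.97
Saving = £274.97 − £52.97 = £222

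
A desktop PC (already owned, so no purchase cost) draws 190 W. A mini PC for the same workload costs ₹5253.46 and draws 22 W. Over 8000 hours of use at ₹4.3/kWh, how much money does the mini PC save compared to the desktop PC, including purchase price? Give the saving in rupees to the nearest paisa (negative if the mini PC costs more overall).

₹525.74

desktop PC: ₹0.00 + (190/1000) kW × 8000 h × ₹4.3 = ₹0.00 + ₹6536 = ₹6536
mini PC: ₹5253.46 + (22/1000) kW × 8000 h × ₹4.3 = ₹5253.46 + ₹756.8 = ₹6010.26
Saving = ₹6536 − ₹6010.26 = ₹525.74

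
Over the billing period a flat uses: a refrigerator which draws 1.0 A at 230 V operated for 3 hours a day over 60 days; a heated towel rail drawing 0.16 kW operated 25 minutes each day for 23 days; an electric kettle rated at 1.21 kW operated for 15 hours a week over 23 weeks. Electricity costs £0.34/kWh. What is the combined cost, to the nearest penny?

refrigerator: Power = 1.0 A × 230 V = 230 W = 0.23 kW
refrigerator: Runtime = 3 h/day × 60 days = 180 h
refrigerator: 0.23 kW × 180 h = 41.4 kWh
heated towel rail: Runtime = 25 min × 23 = 575 min = 9.583333… h
heated towel rail: 0.16 kW × 9.583333… h = 1.533333… kWh
electric kettle: Runtime = 15 h/week × 23 weeks = 345 h
electric kettle: 1.21 kW × 345 h = 417.45 kWh
Total energy = 460.383333… kWh
Cost = 460.383333… × £0.34 = £156.53

£156.53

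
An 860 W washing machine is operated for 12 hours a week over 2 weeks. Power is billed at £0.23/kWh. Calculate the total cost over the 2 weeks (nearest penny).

£4.75

Runtime = 12 h/week × 2 weeks = 24 h
Energy = 0.86 kW × 24 h = 20.64 kWh
Cost = 20.64 kWh × £0.23/kWh = £4.75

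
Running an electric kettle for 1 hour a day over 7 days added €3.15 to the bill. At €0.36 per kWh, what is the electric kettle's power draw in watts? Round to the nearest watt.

1250 W

Energy = €3.15 ÷ €0.36/kWh = 8.75 kWh
Runtime = 1 h/day × 7 days = 7 h
Power = 8.75 kWh ÷ 7 h = 1.25 kW = 1250 W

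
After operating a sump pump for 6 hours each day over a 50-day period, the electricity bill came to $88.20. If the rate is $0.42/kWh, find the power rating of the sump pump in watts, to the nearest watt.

700 W

Energy = $88.20 ÷ $0.42/kWh = 210 kWh
Runtime = 6 h/day × 50 days = 300 h
Power = 210 kWh ÷ 300 h = 0.7 kW = 700 W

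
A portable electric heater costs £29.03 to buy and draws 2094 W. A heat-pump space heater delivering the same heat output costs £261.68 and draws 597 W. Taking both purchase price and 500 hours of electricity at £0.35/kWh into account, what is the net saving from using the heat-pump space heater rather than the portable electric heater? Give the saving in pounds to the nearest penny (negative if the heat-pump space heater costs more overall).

£29.33

portable electric heater: £29.03 + (2094/1000) kW × 500 h × £0.35 = £29.03 + £366.45 = £395.48
heat-pump space heater: £261.68 + (597/1000) kW × 500 h × £0.35 = £261.68 + £104.475 = £366.155
Saving = £395.48 − £366.155 = £29.325 → £29.33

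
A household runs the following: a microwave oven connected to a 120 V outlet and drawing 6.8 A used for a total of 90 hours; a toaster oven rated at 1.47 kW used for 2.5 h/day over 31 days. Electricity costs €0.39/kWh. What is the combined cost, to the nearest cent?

microwave oven: Power = 6.8 A × 120 V = 816 W = 0.816 kW
microwave oven: 0.816 kW × 90 h = 73.44 kWh
toaster oven: Runtime = 2.5 h/day × 31 days = 77.5 h
toaster oven: 1.47 kW × 77.5 h = 113.925 kWh
Total energy = 187.365 kWh
Cost = 187.365 × €0.39 = €73.07

€73.07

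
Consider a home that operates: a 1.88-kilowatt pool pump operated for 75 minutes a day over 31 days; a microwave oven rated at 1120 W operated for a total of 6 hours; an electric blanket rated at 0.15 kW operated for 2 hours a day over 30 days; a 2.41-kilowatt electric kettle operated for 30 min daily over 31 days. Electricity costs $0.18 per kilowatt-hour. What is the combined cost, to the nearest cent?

$22.67

pool pump: Runtime = 75 min × 31 = 2325 min = 38.75 h
pool pump: 1.88 kW × 38.75 h = 72.85 kWh
microwave oven: 1.12 kW × 6 h = 6.72 kWh
electric blanket: Runtime = 2 h/day × 30 days = 60 h
electric blanket: 0.15 kW × 60 h = 9 kWh
electric kettle: Runtime = 30 min × 31 = 930 min = 15.5 h
electric kettle: 2.41 kW × 15.5 h = 37.355 kWh
Total energy = 125.925 kWh
Cost = 125.925 × $0.18 = $22.67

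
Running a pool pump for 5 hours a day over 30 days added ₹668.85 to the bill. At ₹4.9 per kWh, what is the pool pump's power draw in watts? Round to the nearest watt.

910 W

Energy = ₹668.85 ÷ ₹4.9/kWh = 136.5 kWh
Runtime = 5 h/day × 30 days = 150 h
Power = 136.5 kWh ÷ 150 h = 0.91 kW = 910 W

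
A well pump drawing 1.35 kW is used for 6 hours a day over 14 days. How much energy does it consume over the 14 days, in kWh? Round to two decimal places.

Runtime = 6 h/day × 14 days = 84 h
Energy = 1.35 kW × 84 h = 113.4 kWh

113.40 kWh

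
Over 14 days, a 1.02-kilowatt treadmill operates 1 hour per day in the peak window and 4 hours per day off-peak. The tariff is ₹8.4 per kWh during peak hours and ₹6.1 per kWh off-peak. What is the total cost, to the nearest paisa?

₹468.38

Peak energy = 1.02 kW × 1 h × 14 = 14.28 kWh
Off-peak energy = 1.02 kW × 4 h × 14 = 57.12 kWh
Cost = 14.28 × ₹8.4 + 57.12 × ₹6.1 = ₹119.952 + ₹348.432 = ₹468.38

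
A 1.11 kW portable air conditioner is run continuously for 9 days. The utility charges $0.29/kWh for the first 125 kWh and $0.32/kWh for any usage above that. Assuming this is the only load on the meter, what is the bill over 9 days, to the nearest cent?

Runtime = 24 h × 9 = 216 h
Energy = 1.11 kW × 216 h = 239.76 kWh
Tier 1 (0–125 kWh): 125 × $0.29 = $36.25
Above 125 kWh: 114.76 × $0.32 = $36.7232
Bill = $72.97

$72.97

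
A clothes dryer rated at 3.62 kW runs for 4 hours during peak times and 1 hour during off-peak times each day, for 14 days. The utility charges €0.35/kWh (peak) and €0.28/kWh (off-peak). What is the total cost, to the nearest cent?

Peak energy = 3.62 kW × 4 h × 14 = 202.72 kWh
Off-peak energy = 3.62 kW × 1 h × 14 = 50.68 kWh
Cost = 202.72 × €0.35 + 50.68 × €0.28 = €70.952 + €14.1904 = €85.14

€85.14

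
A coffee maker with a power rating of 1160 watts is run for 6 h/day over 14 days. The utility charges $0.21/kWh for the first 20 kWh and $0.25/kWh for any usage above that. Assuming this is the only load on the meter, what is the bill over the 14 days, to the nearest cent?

$23.56

Runtime = 6 h/day × 14 days = 84 h
Energy = 1.16 kW × 84 h = 97.44 kWh
Tier 1 (0–20 kWh): 20 × $0.21 = $4.2
Above 20 kWh: 77.44 × $0.25 = $19.36
Bill = $23.56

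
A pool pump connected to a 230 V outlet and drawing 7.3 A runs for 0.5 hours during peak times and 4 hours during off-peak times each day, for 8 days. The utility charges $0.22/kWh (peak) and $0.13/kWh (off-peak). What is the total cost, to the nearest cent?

$8.46

Power = 7.3 A × 230 V = 1679 W = 1.679 kW
Peak energy = 1.679 kW × 0.5 h × 8 = 6.716 kWh
Off-peak energy = 1.679 kW × 4 h × 8 = 53.728 kWh
Cost = 6.716 × $0.22 + 53.728 × $0.13 = $1.47752 + $6.98464 = $8.46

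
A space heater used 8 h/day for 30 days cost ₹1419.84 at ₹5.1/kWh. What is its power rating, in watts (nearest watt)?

Energy = ₹1419.84 ÷ ₹5.1/kWh = 278.4 kWh
Runtime = 8 h/day × 30 days = 240 h
Power = 278.4 kWh ÷ 240 h = 1.16 kW = 1160 W

1160 W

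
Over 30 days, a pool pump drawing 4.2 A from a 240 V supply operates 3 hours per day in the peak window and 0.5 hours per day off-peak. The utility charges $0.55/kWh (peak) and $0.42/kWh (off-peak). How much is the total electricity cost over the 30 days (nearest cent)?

$56.25

Power = 4.2 A × 240 V = 1008 W = 1.008 kW
Peak energy = 1.008 kW × 3 h × 30 = 90.72 kWh
Off-peak energy = 1.008 kW × 0.5 h × 30 = 15.12 kWh
Cost = 90.72 × $0.55 + 15.12 × $0.42 = $49.896 + $6.3504 = $56.25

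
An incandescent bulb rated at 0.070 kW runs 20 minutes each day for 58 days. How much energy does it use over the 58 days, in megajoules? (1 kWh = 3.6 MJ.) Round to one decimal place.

4.9 MJ

Runtime = 20 min × 58 = 1160 min = 19.333333… h
Energy = 0.07 kW × 19.333333… h = 1.353333… kWh
= 1.353333… × 3.6 MJ = 4.9 MJ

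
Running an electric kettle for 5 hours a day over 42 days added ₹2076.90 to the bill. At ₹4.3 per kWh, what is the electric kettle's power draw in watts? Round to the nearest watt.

2300 W

Energy = ₹2076.90 ÷ ₹4.3/kWh = 483 kWh
Runtime = 5 h/day × 42 days = 210 h
Power = 483 kWh ÷ 210 h = 2.3 kW = 2300 W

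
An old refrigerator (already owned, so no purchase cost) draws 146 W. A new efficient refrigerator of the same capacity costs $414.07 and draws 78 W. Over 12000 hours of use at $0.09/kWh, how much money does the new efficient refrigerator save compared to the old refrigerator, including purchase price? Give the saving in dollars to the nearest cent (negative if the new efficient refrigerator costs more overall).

old refrigerator: $0.00 + (146/1000) kW × 12000 h × $0.09 = $0.00 + $157.68 = $157.68
new efficient refrigerator: $414.07 + (78/1000) kW × 12000 h × $0.09 = $414.07 + $84.24 = $498.31
Saving = $157.68 − $498.31 = −$340.63

-$340.63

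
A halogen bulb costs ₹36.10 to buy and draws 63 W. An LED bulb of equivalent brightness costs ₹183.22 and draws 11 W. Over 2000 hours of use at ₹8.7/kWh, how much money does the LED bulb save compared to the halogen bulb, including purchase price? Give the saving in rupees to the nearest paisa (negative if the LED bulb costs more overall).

₹757.68

halogen bulb: ₹36.10 + (63/1000) kW × 2000 h × ₹8.7 = ₹36.10 + ₹1096.2 = ₹1132.3
LED bulb: ₹183.22 + (11/1000) kW × 2000 h × ₹8.7 = ₹183.22 + ₹191.4 = ₹374.62
Saving = ₹1132.3 − ₹374.62 = ₹757.68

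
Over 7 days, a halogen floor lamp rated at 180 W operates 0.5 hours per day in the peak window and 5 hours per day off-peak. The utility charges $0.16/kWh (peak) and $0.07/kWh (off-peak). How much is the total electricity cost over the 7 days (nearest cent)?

Peak energy = 0.18 kW × 0.5 h × 7 = 0.63 kWh
Off-peak energy = 0.18 kW × 5 h × 7 = 6.3 kWh
Cost = 0.63 × $0.16 + 6.3 × $0.07 = $0.1008 + $0.441 = $0.54

$0.54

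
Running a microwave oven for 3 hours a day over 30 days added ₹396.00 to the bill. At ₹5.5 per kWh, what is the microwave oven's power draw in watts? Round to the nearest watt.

Energy = ₹396.00 ÷ ₹5.5/kWh = 72 kWh
Runtime = 3 h/day × 30 days = 90 h
Power = 72 kWh ÷ 90 h = 0.8 kW = 800 W

800 W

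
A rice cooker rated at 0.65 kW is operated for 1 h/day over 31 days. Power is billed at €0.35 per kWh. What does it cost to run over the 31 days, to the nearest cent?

€7.05

Runtime = 1 h/day × 31 days = 31 h
Energy = 0.65 kW × 31 h = 20.15 kWh
Cost = 20.15 kWh × €0.35/kWh = €7.05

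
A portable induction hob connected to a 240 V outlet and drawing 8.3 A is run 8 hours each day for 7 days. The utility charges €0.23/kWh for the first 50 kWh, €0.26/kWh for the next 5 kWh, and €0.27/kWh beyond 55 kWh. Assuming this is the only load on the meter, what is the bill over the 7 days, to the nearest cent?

Power = 8.3 A × 240 V = 1992 W = 1.992 kW
Runtime = 8 h/day × 7 days = 56 h
Energy = 1.992 kW × 56 h = 111.552 kWh
Tier 1 (0–50 kWh): 50 × €0.23 = €11.5
Tier 2 (50–55 kWh): 5 × €0.26 = €1.3
Above 55 kWh: 56.552 × €0.27 = €15.26904
Bill = €28.07

€28.07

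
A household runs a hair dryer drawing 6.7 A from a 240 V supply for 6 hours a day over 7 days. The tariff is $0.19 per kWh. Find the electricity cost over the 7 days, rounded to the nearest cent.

$12.83

Power = 6.7 A × 240 V = 1608 W = 1.608 kW
Runtime = 6 h/day × 7 days = 42 h
Energy = 1.608 kW × 42 h = 67.536 kWh
Cost = 67.536 kWh × $0.19/kWh = $12.83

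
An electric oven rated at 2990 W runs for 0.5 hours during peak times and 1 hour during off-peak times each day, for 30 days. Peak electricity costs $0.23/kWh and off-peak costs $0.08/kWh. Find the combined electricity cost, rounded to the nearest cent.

$17.49

Peak energy = 2.99 kW × 0.5 h × 30 = 44.85 kWh
Off-peak energy = 2.99 kW × 1 h × 30 = 89.7 kWh
Cost = 44.85 × $0.23 + 89.7 × $0.08 = $10.3155 + $7.176 = $17.49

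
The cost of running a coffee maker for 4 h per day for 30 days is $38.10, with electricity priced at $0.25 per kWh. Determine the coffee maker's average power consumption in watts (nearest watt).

Energy = $38.10 ÷ $0.25/kWh = 152.4 kWh
Runtime = 4 h/day × 30 days = 120 h
Power = 152.4 kWh ÷ 120 h = 1.27 kW = 1270 W

1270 W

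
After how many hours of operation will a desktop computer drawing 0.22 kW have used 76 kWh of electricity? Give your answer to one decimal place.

345.5 h

Hours = 76 kWh ÷ 0.22 kW = 345.5 h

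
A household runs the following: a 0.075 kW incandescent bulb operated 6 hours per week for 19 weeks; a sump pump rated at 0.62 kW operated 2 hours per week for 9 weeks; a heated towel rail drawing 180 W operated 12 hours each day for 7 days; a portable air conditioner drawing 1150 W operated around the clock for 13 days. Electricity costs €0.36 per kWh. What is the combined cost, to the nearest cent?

incandescent bulb: Runtime = 6 h/week × 19 weeks = 114 h
incandescent bulb: 0.075 kW × 114 h = 8.55 kWh
sump pump: Runtime = 2 h/week × 9 weeks = 18 h
sump pump: 0.62 kW × 18 h = 11.16 kWh
heated towel rail: Runtime = 12 h/day × 7 days = 84 h
heated towel rail: 0.18 kW × 84 h = 15.12 kWh
portable air conditioner: Runtime = 24 h × 13 = 312 h
portable air conditioner: 1.15 kW × 312 h = 358.8 kWh
Total energy = 393.63 kWh
Cost = 393.63 × €0.36 = €141.71

€141.71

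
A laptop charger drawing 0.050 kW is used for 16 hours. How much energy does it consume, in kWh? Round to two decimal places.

Energy = 0.05 kW × 16 h = 0.8 kWh

0.80 kWh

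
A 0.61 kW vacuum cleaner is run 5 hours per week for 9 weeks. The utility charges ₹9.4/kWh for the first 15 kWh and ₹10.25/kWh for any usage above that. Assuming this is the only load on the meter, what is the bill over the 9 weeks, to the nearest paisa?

Runtime = 5 h/week × 9 weeks = 45 h
Energy = 0.61 kW × 45 h = 27.45 kWh
Tier 1 (0–15 kWh): 15 × ₹9.4 = ₹141
Above 15 kWh: 12.45 × ₹10.25 = ₹127.6125
Bill = ₹268.61

₹268.61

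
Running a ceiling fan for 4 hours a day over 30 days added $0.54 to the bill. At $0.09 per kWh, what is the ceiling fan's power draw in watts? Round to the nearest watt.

Energy = $0.54 ÷ $0.09/kWh = 6 kWh
Runtime = 4 h/day × 30 days = 120 h
Power = 6 kWh ÷ 120 h = 0.05 kW = 50 W

50 W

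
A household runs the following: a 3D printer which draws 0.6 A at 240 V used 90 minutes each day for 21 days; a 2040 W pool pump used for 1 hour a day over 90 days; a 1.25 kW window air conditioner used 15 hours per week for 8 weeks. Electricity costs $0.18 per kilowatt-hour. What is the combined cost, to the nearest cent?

3D printer: Power = 0.6 A × 240 V = 144 W = 0.144 kW
3D printer: Runtime = 90 min × 21 = 1890 min = 31.5 h
3D printer: 0.144 kW × 31.5 h = 4.536 kWh
pool pump: Runtime = 1 h/day × 90 days = 90 h
pool pump: 2.04 kW × 90 h = 183.6 kWh
window air conditioner: Runtime = 15 h/week × 8 weeks = 120 h
window air conditioner: 1.25 kW × 120 h = 150 kWh
Total energy = 338.136 kWh
Cost = 338.136 × $0.18 = $60.86

$60.86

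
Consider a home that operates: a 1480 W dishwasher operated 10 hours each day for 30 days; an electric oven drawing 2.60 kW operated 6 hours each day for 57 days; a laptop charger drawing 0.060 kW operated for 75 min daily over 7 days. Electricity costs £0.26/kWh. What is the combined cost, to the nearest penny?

£346.77

dishwasher: Runtime = 10 h/day × 30 days = 300 h
dishwasher: 1.48 kW × 300 h = 444 kWh
electric oven: Runtime = 6 h/day × 57 days = 342 h
electric oven: 2.6 kW × 342 h = 889.2 kWh
laptop charger: Runtime = 75 min × 7 = 525 min = 8.75 h
laptop charger: 0.06 kW × 8.75 h = 0.525 kWh
Total energy = 1333.725 kWh
Cost = 1333.725 × £0.26 = £346.77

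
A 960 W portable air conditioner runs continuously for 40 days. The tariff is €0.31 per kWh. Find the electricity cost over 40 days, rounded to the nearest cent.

€285.70

Runtime = 24 h × 40 = 960 h
Energy = 0.96 kW × 960 h = 921.6 kWh
Cost = 921.6 kWh × €0.31/kWh = €285.70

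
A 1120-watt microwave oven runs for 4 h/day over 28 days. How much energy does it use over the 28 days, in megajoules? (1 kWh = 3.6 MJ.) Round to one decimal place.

451.6 MJ

Runtime = 4 h/day × 28 days = 112 h
Energy = 1.12 kW × 112 h = 125.44 kWh
= 125.44 × 3.6 MJ = 451.6 MJ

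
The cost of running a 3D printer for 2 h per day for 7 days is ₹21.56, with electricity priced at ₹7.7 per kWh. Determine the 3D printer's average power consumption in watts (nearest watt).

200 W

Energy = ₹21.56 ÷ ₹7.7/kWh = 2.8 kWh
Runtime = 2 h/day × 7 days = 14 h
Power = 2.8 kWh ÷ 14 h = 0.2 kW = 200 W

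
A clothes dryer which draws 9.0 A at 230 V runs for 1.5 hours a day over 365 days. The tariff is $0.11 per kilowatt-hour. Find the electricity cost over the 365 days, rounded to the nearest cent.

Power = 9.0 A × 230 V = 2070 W = 2.07 kW
Runtime = 1.5 h/day × 365 days = 547.5 h
Energy = 2.07 kW × 547.5 h = 1133.325 kWh
Cost = 1133.325 kWh × $0.11/kWh = $124.67

$124.67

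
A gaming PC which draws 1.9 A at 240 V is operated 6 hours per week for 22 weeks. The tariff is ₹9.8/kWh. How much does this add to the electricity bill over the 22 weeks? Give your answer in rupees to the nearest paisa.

₹589.88

Power = 1.9 A × 240 V = 456 W = 0.456 kW
Runtime = 6 h/week × 22 weeks = 132 h
Energy = 0.456 kW × 132 h = 60.192 kWh
Cost = 60.192 kWh × ₹9.8/kWh = ₹589.88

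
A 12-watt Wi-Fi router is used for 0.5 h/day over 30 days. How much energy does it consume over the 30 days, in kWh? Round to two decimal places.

Runtime = 0.5 h/day × 30 days = 15 h
Energy = 0.012 kW × 15 h = 0.18 kWh

0.18 kWh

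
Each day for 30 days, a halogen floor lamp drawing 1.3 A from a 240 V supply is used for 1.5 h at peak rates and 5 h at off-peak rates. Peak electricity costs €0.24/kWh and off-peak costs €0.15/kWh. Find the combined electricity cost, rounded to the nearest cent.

€10.39

Power = 1.3 A × 240 V = 312 W = 0.312 kW
Peak energy = 0.312 kW × 1.5 h × 30 = 14.04 kWh
Off-peak energy = 0.312 kW × 5 h × 30 = 46.8 kWh
Cost = 14.04 × €0.24 + 46.8 × €0.15 = €3.3696 + €7.02 = €10.39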